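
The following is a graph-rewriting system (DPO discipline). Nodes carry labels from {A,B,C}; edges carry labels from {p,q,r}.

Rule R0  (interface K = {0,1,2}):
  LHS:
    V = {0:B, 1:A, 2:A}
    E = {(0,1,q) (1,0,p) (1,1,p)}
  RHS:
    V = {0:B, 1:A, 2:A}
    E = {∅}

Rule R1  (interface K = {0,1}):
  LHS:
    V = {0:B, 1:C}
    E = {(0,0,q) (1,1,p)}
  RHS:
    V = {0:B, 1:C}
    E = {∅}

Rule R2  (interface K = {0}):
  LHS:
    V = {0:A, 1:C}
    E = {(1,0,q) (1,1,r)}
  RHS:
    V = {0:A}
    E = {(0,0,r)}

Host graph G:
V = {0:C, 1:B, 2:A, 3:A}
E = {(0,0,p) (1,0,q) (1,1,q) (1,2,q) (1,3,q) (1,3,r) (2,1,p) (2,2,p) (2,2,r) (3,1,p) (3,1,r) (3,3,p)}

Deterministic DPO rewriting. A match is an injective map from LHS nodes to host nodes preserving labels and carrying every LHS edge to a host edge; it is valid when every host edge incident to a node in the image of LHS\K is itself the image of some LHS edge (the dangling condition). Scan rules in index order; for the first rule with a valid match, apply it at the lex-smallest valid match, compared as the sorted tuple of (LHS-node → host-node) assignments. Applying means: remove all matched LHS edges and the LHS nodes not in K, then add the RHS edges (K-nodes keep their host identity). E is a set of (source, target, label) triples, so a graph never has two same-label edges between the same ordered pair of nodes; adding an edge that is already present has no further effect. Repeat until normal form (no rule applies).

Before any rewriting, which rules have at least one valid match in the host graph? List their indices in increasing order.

R0: 2 valid matches — {0↦1, 1↦2, 2↦3}, {0↦1, 1↦3, 2↦2}
R1: 1 valid match — {0↦1, 1↦0}
R2: no valid match — LHS pattern not found

Answer: [R0,R1]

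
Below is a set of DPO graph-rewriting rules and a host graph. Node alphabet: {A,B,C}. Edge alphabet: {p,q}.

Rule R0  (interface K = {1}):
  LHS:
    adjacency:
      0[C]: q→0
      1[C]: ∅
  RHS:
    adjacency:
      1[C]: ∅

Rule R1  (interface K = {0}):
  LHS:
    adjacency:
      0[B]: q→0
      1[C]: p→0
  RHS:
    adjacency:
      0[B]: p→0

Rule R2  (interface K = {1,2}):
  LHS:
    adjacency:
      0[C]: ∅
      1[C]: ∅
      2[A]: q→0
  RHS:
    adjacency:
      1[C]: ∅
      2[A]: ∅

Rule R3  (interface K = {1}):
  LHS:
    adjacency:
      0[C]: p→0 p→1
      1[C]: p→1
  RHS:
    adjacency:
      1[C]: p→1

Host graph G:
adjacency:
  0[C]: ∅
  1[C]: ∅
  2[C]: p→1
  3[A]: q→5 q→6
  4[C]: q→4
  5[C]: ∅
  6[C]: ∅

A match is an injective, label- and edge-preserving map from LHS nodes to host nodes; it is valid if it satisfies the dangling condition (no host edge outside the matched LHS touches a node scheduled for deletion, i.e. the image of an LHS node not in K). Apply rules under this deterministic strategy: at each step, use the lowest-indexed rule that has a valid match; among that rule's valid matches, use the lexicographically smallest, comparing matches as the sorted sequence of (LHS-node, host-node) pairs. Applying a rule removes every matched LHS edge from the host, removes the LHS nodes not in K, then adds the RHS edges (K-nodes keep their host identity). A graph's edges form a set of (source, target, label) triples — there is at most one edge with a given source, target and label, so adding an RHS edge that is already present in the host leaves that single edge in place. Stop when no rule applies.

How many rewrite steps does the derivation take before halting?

initial: |V|=7 |E|=4  E = 2-p->1 3-q->5 3-q->6 4-q->4
step 1: apply R0 at {0↦4, 1↦0}  → |V|=6 |E|=3  E = 2-p->1 3-q->5 3-q->6
step 2: apply R2 at {0↦5, 1↦0, 2↦3}  → |V|=5 |E|=2  E = 2-p->1 3-q->6
step 3: apply R2 at {0↦6, 1↦0, 2↦3}  → |V|=4 |E|=1  E = 2-p->1
halt: no rule applies after step 3

Answer: 3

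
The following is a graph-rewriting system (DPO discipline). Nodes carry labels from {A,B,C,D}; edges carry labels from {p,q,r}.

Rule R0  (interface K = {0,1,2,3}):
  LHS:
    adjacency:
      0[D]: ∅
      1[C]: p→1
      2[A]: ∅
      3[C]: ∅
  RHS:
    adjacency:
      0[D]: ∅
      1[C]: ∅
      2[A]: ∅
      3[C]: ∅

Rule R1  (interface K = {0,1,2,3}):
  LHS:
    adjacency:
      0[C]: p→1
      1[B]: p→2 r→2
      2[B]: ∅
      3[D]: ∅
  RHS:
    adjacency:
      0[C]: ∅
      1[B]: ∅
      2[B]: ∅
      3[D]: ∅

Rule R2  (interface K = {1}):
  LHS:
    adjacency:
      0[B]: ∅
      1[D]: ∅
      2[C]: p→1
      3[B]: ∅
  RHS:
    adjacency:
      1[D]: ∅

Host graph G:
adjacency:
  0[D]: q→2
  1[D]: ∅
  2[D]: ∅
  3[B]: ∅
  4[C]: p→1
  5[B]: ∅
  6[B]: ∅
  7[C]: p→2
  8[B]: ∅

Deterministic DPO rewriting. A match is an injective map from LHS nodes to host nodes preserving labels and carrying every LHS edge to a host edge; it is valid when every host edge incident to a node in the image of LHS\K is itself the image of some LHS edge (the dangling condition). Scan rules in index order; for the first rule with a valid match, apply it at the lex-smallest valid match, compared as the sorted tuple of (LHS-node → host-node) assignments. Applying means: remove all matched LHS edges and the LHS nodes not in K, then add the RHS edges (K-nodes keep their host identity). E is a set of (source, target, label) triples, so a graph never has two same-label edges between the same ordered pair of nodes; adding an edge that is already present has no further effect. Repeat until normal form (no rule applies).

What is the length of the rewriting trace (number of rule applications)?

start.  V:9 E:3  edges: 0-q->2 4-p->1 7-p->2
1. fire R2 via {0↦3, 1↦1, 2↦4, 3↦5}  →  V:6 E:2  edges: 0-q->2 7-p->2
2. fire R2 via {0↦6, 1↦2, 2↦7, 3↦8}  →  V:3 E:1  edges: 0-q->2
final graph: no rule applies after step 2

Answer: 2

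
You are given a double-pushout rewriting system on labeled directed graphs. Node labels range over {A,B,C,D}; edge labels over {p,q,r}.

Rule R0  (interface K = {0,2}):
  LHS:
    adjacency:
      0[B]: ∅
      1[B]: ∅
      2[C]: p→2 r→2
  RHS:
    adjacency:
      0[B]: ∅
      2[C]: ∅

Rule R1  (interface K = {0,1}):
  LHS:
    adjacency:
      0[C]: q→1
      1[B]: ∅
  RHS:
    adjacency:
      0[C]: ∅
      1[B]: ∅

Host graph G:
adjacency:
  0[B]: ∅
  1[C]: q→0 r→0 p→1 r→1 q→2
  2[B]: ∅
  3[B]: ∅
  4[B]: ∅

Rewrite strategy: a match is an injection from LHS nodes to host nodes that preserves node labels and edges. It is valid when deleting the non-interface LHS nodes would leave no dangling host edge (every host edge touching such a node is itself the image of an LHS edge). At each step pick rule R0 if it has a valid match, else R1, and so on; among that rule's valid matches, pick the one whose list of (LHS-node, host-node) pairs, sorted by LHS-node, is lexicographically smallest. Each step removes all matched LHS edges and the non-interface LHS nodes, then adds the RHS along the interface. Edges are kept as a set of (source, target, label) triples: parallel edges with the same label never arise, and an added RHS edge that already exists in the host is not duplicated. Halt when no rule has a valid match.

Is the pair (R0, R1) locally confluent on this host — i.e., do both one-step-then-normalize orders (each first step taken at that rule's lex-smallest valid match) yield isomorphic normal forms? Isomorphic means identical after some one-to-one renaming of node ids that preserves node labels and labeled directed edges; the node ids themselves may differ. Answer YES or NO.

branch R0-first: apply at {0↦0, 1↦3, 2↦1} → |E|=3, then 2 more step(s) → NF |V|=4 |E|=1 V={0:B, 1:C, 2:B, 4:B} E=1-r->0
branch R1-first: apply at {0↦1, 1↦0} → |E|=4, then 2 more step(s) → NF |V|=4 |E|=1 V={0:B, 1:C, 2:B, 4:B} E=1-r->0
graphs isomorphic (equal up to label-preserving node renaming)

Answer: YES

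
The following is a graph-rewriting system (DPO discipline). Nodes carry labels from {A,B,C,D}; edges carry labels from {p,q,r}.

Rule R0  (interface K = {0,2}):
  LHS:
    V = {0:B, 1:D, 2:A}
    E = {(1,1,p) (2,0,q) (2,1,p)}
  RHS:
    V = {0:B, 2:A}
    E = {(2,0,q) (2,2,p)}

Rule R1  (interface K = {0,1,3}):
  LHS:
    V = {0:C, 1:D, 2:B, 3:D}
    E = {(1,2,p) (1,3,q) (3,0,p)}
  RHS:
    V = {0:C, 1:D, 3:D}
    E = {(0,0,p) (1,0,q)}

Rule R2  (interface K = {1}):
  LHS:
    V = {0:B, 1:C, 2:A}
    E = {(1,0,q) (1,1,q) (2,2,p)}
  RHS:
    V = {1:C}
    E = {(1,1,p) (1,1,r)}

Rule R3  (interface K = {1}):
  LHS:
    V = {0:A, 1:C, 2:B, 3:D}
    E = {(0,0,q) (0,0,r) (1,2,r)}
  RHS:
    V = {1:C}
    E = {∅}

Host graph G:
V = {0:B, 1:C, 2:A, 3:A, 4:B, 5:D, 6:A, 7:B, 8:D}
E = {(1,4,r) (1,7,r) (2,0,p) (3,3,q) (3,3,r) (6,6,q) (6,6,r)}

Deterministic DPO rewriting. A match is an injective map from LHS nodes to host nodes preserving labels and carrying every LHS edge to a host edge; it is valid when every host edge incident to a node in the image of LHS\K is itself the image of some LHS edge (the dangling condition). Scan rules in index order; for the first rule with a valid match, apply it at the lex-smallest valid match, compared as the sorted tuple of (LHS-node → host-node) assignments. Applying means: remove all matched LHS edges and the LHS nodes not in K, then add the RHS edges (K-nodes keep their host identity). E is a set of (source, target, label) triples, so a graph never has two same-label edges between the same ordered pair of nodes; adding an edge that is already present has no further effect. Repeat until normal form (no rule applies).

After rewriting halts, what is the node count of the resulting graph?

[0] host  ⇒  9 nodes, 7 edges  {1-r->4 1-r->7 2-p->0 3-q->3 3-r->3 6-q->6 6-r->6}
[1] R3 @ {0↦3, 1↦1, 2↦4, 3↦5}  ⇒  6 nodes, 4 edges  {1-r->7 2-p->0 6-q->6 6-r->6}
[2] R3 @ {0↦6, 1↦1, 2↦7, 3↦8}  ⇒  3 nodes, 1 edges  {2-p->0}
halt: no rule applies after step 2
NF nodes: {0:B, 1:C, 2:A}

Answer: 3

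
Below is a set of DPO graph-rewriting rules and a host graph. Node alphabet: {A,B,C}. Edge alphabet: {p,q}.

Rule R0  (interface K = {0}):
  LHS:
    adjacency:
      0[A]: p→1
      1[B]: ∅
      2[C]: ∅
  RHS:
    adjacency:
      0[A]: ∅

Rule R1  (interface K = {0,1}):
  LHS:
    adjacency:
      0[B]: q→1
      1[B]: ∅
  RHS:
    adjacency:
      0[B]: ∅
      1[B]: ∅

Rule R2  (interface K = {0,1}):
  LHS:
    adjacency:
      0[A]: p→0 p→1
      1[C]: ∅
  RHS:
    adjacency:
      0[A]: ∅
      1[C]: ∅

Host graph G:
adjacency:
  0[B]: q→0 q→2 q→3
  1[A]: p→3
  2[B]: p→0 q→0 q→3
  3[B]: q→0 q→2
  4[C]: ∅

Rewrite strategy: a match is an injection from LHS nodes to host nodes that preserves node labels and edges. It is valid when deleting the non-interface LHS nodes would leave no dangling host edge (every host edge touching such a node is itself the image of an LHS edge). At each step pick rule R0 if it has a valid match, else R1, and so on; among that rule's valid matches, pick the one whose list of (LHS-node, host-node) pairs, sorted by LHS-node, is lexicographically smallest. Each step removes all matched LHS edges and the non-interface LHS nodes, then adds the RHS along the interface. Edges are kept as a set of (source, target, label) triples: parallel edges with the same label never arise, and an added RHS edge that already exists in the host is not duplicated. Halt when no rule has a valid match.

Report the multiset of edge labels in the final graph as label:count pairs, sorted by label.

Answer: p:1 q:1

Steps:
[0] host  ⇒  5 nodes, 9 edges  {0-q->0 0-q->2 0-q->3 1-p->3 2-p->0 2-q->0 2-q->3 3-q->0 3-q->2}
[1] R1 @ {0↦0, 1↦2}  ⇒  5 nodes, 8 edges  {0-q->0 0-q->3 1-p->3 2-p->0 2-q->0 2-q->3 3-q->0 3-q->2}
[2] R1 @ {0↦0, 1↦3}  ⇒  5 nodes, 7 edges  {0-q->0 1-p->3 2-p->0 2-q->0 2-q->3 3-q->0 3-q->2}
[3] R1 @ {0↦2, 1↦0}  ⇒  5 nodes, 6 edges  {0-q->0 1-p->3 2-p->0 2-q->3 3-q->0 3-q->2}
[4] R1 @ {0↦2, 1↦3}  ⇒  5 nodes, 5 edges  {0-q->0 1-p->3 2-p->0 3-q->0 3-q->2}
[5] R1 @ {0↦3, 1↦0}  ⇒  5 nodes, 4 edges  {0-q->0 1-p->3 2-p->0 3-q->2}
[6] R1 @ {0↦3, 1↦2}  ⇒  5 nodes, 3 edges  {0-q->0 1-p->3 2-p->0}
[7] R0 @ {0↦1, 1↦3, 2↦4}  ⇒  3 nodes, 2 edges  {0-q->0 2-p->0}
halt: no rule applies after step 7
NF edges: [(0, 0, 'q'), (2, 0, 'p')]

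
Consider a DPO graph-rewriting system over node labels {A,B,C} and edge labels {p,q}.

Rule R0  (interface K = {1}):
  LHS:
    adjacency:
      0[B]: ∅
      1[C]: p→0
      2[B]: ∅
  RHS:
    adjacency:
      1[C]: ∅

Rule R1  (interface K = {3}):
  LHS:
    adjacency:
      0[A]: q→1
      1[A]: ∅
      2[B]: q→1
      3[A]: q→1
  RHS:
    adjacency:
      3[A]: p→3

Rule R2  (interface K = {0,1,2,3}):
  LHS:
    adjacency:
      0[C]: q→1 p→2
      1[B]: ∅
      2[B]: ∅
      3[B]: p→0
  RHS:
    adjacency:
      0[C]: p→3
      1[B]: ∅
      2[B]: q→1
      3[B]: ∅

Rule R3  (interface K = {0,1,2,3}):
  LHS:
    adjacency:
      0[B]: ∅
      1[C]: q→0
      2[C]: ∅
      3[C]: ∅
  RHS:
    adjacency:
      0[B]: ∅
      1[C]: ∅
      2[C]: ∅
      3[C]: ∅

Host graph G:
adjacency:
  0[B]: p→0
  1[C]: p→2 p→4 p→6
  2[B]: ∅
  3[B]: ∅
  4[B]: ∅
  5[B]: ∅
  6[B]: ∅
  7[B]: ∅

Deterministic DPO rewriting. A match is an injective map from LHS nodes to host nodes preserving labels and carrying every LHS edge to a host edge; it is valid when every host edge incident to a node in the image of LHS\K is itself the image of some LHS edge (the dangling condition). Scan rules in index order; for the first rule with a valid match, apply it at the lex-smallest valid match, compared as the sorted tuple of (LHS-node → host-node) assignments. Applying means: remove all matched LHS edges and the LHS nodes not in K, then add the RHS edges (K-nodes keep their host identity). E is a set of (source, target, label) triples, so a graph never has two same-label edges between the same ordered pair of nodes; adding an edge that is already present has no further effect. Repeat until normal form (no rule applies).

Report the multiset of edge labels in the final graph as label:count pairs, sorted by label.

start.  V:8 E:4  edges: 0-p->0 1-p->2 1-p->4 1-p->6
1. fire R0 via {0↦2, 1↦1, 2↦3}  →  V:6 E:3  edges: 0-p->0 1-p->4 1-p->6
2. fire R0 via {0↦4, 1↦1, 2↦5}  →  V:4 E:2  edges: 0-p->0 1-p->6
3. fire R0 via {0↦6, 1↦1, 2↦7}  →  V:2 E:1  edges: 0-p->0
halt: no rule applies after step 3
NF edges: [(0, 0, 'p')]

Answer: p:1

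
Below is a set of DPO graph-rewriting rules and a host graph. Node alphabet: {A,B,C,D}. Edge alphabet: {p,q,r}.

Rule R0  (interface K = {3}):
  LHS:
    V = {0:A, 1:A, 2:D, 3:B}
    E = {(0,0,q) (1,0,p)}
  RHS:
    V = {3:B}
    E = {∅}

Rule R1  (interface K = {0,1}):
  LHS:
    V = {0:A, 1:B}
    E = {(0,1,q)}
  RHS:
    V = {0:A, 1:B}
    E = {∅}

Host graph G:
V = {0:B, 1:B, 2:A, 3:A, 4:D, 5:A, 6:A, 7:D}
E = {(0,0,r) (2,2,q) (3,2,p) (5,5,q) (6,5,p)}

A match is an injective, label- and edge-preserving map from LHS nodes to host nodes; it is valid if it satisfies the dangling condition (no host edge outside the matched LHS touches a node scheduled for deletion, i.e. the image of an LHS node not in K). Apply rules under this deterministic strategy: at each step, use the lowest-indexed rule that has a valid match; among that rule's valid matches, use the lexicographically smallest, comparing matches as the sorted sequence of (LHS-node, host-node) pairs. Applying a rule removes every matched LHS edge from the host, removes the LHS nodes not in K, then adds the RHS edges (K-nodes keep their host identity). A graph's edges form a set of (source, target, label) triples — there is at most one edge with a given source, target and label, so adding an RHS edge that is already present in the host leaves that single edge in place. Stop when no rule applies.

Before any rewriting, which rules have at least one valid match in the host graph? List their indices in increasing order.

Answer: [R0]

Rewrite trace:
R0: 8 valid matches — {0↦2, 1↦3, 2↦4, 3↦0}, {0↦2, 1↦3, 2↦4, 3↦1}, {0↦2, 1↦3, 2↦7, 3↦0} (+5 more)
R1: no valid match — LHS pattern not found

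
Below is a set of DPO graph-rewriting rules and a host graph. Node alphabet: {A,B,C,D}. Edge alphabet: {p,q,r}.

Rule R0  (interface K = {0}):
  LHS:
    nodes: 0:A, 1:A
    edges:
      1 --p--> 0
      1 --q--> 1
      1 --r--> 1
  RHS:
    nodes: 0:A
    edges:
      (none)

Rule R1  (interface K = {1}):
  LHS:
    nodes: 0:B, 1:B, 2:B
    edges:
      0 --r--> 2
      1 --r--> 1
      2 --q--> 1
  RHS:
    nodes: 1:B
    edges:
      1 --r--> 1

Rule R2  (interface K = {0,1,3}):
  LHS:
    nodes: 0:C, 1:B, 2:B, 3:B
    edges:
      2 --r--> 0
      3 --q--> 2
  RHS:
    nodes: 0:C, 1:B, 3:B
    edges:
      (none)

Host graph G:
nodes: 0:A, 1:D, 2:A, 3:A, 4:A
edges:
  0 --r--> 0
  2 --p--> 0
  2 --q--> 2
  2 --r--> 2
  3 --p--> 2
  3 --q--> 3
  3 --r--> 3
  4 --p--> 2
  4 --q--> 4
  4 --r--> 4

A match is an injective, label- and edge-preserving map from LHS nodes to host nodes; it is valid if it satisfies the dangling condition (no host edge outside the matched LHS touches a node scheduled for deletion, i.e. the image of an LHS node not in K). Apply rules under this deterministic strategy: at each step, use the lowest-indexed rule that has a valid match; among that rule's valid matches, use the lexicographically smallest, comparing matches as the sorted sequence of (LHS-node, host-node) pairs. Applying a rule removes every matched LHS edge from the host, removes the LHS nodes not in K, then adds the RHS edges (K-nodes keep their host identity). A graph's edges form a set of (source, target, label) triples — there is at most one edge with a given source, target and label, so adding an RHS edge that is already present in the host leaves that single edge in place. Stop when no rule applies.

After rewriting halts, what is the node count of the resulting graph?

start.  V:5 E:10  edges: 0-r->0 2-p->0 2-q->2 2-r->2 3-p->2 3-q->3 3-r->3 4-p->2 4-q->4 4-r->4
1. fire R0 via {0↦2, 1↦3}  →  V:4 E:7  edges: 0-r->0 2-p->0 2-q->2 2-r->2 4-p->2 4-q->4 4-r->4
2. fire R0 via {0↦2, 1↦4}  →  V:3 E:4  edges: 0-r->0 2-p->0 2-q->2 2-r->2
3. fire R0 via {0↦0, 1↦2}  →  V:2 E:1  edges: 0-r->0
final graph: no rule applies after step 3
NF nodes: {0:A, 1:D}

Answer: 2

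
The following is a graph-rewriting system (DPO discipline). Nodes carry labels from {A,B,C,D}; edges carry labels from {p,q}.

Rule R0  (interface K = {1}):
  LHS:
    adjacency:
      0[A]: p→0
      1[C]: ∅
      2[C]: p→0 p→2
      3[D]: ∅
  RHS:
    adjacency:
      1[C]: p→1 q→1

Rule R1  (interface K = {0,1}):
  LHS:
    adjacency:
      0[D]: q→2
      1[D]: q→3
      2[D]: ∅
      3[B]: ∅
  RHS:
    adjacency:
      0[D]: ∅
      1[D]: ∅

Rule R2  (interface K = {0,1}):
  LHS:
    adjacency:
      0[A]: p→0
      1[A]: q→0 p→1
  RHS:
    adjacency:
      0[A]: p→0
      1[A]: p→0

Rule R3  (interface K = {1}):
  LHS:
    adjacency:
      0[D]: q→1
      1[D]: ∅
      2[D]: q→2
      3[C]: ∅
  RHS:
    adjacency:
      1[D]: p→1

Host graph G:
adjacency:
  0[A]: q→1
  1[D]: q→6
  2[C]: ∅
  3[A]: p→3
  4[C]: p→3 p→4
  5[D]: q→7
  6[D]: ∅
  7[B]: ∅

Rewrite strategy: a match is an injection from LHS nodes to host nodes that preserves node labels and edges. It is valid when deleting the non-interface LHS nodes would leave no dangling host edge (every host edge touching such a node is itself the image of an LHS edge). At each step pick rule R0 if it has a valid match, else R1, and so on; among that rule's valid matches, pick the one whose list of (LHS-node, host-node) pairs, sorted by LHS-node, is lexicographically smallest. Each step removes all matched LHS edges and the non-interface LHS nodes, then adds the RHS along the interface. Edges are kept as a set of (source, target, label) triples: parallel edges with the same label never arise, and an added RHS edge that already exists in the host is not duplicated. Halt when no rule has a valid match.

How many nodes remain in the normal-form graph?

Answer: 3

Steps:
initial: |V|=8 |E|=6  E = 0-q->1 1-q->6 3-p->3 4-p->3 4-p->4 5-q->7
step 1: apply R1 at {0↦1, 1↦5, 2↦6, 3↦7}  → |V|=6 |E|=4  E = 0-q->1 3-p->3 4-p->3 4-p->4
step 2: apply R0 at {0↦3, 1↦2, 2↦4, 3↦5}  → |V|=3 |E|=3  E = 0-q->1 2-p->2 2-q->2
final graph: no rule applies after step 2
NF nodes: {0:A, 1:D, 2:C}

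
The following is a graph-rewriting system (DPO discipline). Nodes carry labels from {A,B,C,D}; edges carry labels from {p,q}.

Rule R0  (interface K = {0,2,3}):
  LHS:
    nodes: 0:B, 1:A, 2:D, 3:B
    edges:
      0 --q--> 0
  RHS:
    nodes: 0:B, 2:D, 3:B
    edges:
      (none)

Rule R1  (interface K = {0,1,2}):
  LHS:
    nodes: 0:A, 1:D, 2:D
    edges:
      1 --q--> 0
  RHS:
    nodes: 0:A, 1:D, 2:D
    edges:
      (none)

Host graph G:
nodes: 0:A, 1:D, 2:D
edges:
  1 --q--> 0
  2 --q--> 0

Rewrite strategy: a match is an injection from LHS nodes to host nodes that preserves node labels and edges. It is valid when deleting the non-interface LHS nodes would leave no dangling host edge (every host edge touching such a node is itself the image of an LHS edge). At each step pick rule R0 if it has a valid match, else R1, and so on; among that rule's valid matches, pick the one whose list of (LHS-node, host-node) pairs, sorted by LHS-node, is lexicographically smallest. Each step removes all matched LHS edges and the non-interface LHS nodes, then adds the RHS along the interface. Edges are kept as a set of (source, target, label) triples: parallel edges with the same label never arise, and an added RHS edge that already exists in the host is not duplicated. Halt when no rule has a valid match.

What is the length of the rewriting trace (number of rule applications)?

Answer: 2

Derivation:
start.  V:3 E:2  edges: 1-q->0 2-q->0
1. fire R1 via {0↦0, 1↦1, 2↦2}  →  V:3 E:1  edges: 2-q->0
2. fire R1 via {0↦0, 1↦2, 2↦1}  →  V:3 E:0  edges: ∅
halt: no rule applies after step 2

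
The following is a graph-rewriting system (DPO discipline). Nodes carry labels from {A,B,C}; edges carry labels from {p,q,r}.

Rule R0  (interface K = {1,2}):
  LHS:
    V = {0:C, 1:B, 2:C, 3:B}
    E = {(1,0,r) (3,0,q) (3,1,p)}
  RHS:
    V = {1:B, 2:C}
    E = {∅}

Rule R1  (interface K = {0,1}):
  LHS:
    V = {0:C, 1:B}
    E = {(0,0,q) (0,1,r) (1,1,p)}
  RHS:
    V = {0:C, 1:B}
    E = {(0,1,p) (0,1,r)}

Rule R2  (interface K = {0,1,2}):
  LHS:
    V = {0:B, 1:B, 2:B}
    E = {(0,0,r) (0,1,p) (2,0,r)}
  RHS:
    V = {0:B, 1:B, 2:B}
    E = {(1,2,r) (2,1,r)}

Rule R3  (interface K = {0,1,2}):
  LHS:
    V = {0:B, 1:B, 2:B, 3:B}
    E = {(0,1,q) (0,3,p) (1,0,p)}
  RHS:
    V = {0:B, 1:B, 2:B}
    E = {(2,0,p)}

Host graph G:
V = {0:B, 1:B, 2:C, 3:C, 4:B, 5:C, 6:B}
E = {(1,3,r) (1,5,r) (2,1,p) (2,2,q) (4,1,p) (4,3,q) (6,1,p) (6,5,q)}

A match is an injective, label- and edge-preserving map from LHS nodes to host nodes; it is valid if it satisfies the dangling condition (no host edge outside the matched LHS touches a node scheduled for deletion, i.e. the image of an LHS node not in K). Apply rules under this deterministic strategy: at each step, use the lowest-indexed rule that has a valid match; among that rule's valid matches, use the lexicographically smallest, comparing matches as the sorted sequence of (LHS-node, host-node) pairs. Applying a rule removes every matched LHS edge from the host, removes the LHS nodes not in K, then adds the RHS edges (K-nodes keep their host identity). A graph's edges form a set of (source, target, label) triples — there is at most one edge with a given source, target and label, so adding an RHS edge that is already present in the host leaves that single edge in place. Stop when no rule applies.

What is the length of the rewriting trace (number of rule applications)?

Answer: 2

Derivation:
[0] host  ⇒  7 nodes, 8 edges  {1-r->3 1-r->5 2-p->1 2-q->2 4-p->1 4-q->3 6-p->1 6-q->5}
[1] R0 @ {0↦3, 1↦1, 2↦2, 3↦4}  ⇒  5 nodes, 5 edges  {1-r->5 2-p->1 2-q->2 6-p->1 6-q->5}
[2] R0 @ {0↦5, 1↦1, 2↦2, 3↦6}  ⇒  3 nodes, 2 edges  {2-p->1 2-q->2}
final graph: no rule applies after step 2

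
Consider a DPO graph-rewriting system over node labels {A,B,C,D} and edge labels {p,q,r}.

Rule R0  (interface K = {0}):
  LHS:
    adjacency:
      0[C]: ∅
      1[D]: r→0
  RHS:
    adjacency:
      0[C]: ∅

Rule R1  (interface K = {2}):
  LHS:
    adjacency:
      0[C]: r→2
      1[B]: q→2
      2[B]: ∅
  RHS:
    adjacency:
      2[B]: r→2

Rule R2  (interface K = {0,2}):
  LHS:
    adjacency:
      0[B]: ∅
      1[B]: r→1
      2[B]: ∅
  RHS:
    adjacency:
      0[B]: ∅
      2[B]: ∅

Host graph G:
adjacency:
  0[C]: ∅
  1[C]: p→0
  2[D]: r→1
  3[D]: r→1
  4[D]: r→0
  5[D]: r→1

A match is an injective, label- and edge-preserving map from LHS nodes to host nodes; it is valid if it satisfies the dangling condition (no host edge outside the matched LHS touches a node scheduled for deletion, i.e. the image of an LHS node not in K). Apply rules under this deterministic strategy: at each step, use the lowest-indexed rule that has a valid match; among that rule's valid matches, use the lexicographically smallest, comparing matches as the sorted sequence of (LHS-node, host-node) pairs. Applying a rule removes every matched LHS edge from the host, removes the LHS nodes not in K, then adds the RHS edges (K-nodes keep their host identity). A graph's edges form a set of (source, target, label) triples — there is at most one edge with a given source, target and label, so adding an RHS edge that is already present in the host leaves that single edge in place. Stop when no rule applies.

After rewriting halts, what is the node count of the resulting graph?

Answer: 2

Derivation:
[0] host  ⇒  6 nodes, 5 edges  {1-p->0 2-r->1 3-r->1 4-r->0 5-r->1}
[1] R0 @ {0↦0, 1↦4}  ⇒  5 nodes, 4 edges  {1-p->0 2-r->1 3-r->1 5-r->1}
[2] R0 @ {0↦1, 1↦2}  ⇒  4 nodes, 3 edges  {1-p->0 3-r->1 5-r->1}
[3] R0 @ {0↦1, 1↦3}  ⇒  3 nodes, 2 edges  {1-p->0 5-r->1}
[4] R0 @ {0↦1, 1↦5}  ⇒  2 nodes, 1 edges  {1-p->0}
final graph: no rule applies after step 4
NF nodes: {0:C, 1:C}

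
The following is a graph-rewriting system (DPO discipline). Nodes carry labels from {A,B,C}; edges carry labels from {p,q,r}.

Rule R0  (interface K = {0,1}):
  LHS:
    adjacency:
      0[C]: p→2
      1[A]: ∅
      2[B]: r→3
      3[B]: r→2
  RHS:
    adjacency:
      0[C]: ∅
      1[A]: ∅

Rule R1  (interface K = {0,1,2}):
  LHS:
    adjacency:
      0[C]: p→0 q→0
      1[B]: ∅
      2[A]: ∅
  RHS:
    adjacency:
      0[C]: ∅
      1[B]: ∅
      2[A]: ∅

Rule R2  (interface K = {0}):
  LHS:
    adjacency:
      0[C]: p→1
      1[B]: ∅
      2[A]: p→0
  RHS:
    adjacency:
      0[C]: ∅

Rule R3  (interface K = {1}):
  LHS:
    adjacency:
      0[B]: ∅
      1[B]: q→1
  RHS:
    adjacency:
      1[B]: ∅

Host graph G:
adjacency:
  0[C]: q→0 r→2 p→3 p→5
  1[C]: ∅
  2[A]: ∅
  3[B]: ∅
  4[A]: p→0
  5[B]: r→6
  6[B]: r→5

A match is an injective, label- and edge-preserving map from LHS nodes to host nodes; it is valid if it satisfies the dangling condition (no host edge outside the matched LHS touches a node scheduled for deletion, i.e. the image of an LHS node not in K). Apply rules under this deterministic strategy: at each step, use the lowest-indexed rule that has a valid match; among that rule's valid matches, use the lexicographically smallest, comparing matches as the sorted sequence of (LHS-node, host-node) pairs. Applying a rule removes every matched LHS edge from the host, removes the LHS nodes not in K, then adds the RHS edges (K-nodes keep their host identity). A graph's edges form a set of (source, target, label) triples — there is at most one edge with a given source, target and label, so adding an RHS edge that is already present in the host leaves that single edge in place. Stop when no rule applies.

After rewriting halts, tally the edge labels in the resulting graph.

Answer: q:1 r:1

Steps:
initial: |V|=7 |E|=7  E = 0-q->0 0-r->2 0-p->3 0-p->5 4-p->0 5-r->6 6-r->5
step 1: apply R0 at {0↦0, 1↦2, 2↦5, 3↦6}  → |V|=5 |E|=4  E = 0-q->0 0-r->2 0-p->3 4-p->0
step 2: apply R2 at {0↦0, 1↦3, 2↦4}  → |V|=3 |E|=2  E = 0-q->0 0-r->2
halt: no rule applies after step 2
NF edges: [(0, 0, 'q'), (0, 2, 'r')]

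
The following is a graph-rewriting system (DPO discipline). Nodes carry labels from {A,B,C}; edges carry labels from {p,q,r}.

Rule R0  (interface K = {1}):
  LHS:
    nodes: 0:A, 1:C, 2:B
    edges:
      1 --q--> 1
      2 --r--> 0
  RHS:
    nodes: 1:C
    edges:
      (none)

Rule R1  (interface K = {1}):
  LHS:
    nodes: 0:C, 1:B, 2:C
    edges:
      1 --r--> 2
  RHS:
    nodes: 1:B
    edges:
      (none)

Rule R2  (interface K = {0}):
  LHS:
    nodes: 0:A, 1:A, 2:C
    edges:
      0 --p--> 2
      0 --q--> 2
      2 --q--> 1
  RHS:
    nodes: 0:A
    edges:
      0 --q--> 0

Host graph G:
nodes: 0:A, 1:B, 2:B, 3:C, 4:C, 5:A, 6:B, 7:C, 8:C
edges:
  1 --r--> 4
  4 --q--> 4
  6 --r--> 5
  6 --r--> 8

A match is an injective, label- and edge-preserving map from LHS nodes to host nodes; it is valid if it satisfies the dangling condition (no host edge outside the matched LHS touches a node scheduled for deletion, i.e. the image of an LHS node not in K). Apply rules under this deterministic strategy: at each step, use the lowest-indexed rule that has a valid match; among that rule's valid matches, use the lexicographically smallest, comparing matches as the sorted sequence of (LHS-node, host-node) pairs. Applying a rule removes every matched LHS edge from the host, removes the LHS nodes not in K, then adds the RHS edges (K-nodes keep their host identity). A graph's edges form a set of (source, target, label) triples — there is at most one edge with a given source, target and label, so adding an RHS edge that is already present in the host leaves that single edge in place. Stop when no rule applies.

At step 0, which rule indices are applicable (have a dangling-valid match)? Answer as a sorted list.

R0: no valid match — 1 raw match, all fail dangling condition
R1: 2 valid matches — {0↦3, 1↦6, 2↦8}, {0↦7, 1↦6, 2↦8}
R2: no valid match — LHS pattern not found

Answer: [R1]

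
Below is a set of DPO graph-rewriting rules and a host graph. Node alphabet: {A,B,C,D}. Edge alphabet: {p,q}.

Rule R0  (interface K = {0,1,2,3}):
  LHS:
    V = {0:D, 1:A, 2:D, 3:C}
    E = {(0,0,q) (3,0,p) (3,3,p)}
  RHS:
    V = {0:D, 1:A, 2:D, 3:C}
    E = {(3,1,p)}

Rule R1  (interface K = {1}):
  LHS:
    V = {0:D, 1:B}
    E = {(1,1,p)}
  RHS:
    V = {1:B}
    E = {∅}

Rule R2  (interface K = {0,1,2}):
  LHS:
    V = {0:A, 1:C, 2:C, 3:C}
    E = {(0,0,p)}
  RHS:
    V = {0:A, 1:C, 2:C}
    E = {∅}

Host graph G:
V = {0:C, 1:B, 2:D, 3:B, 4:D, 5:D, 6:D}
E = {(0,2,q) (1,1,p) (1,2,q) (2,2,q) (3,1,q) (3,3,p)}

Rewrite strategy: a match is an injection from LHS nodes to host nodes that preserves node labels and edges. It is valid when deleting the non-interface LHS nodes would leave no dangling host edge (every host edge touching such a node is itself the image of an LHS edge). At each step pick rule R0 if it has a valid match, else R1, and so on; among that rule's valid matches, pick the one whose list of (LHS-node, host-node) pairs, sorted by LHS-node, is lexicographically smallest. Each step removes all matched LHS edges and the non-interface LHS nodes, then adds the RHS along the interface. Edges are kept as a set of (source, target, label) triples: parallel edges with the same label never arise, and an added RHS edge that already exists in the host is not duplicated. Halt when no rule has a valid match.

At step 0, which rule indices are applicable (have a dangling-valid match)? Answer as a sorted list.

R0: no valid match — LHS pattern not found
R1: 6 valid matches — {0↦4, 1↦1}, {0↦4, 1↦3}, {0↦5, 1↦1} (+3 more)
R2: no valid match — LHS pattern not found

Answer: [R1]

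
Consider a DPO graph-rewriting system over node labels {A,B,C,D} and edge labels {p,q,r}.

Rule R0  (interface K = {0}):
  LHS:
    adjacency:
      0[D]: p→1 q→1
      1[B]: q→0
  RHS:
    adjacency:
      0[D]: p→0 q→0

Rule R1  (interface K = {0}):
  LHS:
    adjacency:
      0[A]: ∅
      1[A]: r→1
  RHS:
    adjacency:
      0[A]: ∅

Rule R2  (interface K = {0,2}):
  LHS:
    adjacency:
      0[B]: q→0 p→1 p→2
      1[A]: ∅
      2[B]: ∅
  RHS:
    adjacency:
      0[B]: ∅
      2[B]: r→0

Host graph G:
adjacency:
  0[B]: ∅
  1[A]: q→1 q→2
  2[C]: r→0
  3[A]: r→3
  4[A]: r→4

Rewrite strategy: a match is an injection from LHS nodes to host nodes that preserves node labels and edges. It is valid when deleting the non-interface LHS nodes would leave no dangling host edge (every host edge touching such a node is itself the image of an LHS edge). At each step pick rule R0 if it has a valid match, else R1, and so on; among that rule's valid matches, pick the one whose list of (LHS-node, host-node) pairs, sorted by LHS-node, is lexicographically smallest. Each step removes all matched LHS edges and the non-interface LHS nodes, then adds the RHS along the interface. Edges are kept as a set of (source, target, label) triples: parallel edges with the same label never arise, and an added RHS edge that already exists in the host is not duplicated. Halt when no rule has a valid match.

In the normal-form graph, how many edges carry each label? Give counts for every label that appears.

start.  V:5 E:5  edges: 1-q->1 1-q->2 2-r->0 3-r->3 4-r->4
1. fire R1 via {0↦1, 1↦3}  →  V:4 E:4  edges: 1-q->1 1-q->2 2-r->0 4-r->4
2. fire R1 via {0↦1, 1↦4}  →  V:3 E:3  edges: 1-q->1 1-q->2 2-r->0
final graph: no rule applies after step 2
NF edges: [(1, 1, 'q'), (1, 2, 'q'), (2, 0, 'r')]

Answer: q:2 r:1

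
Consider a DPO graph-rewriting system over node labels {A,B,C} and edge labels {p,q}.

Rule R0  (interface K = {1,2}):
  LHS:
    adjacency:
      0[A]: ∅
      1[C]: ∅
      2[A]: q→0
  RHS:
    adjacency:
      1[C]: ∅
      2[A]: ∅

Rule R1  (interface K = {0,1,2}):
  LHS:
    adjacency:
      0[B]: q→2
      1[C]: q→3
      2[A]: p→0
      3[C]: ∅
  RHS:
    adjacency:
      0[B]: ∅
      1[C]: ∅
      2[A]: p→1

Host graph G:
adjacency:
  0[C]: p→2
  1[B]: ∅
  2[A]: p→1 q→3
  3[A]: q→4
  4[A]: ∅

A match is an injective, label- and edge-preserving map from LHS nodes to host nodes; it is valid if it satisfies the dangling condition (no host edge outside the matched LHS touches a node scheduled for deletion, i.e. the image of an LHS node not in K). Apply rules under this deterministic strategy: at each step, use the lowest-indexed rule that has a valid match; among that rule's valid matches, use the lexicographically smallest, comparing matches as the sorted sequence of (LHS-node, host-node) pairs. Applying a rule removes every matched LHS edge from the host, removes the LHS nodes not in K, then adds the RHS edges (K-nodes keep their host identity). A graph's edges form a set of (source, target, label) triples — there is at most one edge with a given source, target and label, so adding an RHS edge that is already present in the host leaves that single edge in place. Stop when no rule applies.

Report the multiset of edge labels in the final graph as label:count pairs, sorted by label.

Answer: p:2

Derivation:
start.  V:5 E:4  edges: 0-p->2 2-p->1 2-q->3 3-q->4
1. fire R0 via {0↦4, 1↦0, 2↦3}  →  V:4 E:3  edges: 0-p->2 2-p->1 2-q->3
2. fire R0 via {0↦3, 1↦0, 2↦2}  →  V:3 E:2  edges: 0-p->2 2-p->1
normal form: no rule applies after step 2
NF edges: [(0, 2, 'p'), (2, 1, 'p')]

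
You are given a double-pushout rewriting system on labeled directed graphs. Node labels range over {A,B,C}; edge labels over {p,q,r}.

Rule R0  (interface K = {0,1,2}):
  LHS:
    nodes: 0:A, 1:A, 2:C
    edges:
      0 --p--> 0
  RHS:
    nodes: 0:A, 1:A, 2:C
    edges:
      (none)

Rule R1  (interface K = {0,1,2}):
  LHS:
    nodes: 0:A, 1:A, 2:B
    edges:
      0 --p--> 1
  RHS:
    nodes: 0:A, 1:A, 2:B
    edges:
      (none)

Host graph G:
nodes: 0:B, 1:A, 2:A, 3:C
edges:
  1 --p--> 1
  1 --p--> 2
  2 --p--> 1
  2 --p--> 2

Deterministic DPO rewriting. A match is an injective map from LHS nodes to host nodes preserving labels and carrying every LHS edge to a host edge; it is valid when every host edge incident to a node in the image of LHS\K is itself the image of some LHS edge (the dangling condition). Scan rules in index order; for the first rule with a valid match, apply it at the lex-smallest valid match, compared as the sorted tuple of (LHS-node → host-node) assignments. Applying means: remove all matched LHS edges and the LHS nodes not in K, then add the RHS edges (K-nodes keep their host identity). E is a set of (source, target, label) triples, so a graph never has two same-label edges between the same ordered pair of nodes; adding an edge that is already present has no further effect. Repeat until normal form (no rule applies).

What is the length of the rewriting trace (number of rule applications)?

initial: |V|=4 |E|=4  E = 1-p->1 1-p->2 2-p->1 2-p->2
step 1: apply R0 at {0↦1, 1↦2, 2↦3}  → |V|=4 |E|=3  E = 1-p->2 2-p->1 2-p->2
step 2: apply R0 at {0↦2, 1↦1, 2↦3}  → |V|=4 |E|=2  E = 1-p->2 2-p->1
step 3: apply R1 at {0↦1, 1↦2, 2↦0}  → |V|=4 |E|=1  E = 2-p->1
step 4: apply R1 at {0↦2, 1↦1, 2↦0}  → |V|=4 |E|=0  E = ∅
normal form: no rule applies after step 4

Answer: 4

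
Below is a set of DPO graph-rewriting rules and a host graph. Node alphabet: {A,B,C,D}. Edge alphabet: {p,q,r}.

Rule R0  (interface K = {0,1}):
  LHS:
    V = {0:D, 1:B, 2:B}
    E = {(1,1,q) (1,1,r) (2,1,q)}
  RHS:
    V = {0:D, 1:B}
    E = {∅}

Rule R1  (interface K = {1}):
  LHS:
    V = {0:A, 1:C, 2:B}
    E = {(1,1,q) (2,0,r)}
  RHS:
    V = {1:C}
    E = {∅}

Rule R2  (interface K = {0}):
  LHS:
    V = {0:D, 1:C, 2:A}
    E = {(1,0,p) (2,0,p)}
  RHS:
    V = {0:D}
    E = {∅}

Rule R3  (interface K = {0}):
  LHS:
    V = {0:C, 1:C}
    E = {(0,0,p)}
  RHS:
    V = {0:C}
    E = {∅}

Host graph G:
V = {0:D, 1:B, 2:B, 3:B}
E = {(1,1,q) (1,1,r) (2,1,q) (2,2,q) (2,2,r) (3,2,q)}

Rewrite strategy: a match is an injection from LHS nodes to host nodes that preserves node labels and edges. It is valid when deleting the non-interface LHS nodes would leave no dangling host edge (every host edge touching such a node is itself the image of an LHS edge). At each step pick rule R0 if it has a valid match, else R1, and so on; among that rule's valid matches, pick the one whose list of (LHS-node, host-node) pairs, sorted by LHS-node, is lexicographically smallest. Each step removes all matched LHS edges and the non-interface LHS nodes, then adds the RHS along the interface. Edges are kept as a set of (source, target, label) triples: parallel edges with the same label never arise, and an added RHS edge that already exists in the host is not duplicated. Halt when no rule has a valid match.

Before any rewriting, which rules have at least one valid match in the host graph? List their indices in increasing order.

R0: 1 valid match — {0↦0, 1↦2, 2↦3}
R1: no valid match — LHS pattern not found
R2: no valid match — LHS pattern not found
R3: no valid match — LHS pattern not found

Answer: [R0]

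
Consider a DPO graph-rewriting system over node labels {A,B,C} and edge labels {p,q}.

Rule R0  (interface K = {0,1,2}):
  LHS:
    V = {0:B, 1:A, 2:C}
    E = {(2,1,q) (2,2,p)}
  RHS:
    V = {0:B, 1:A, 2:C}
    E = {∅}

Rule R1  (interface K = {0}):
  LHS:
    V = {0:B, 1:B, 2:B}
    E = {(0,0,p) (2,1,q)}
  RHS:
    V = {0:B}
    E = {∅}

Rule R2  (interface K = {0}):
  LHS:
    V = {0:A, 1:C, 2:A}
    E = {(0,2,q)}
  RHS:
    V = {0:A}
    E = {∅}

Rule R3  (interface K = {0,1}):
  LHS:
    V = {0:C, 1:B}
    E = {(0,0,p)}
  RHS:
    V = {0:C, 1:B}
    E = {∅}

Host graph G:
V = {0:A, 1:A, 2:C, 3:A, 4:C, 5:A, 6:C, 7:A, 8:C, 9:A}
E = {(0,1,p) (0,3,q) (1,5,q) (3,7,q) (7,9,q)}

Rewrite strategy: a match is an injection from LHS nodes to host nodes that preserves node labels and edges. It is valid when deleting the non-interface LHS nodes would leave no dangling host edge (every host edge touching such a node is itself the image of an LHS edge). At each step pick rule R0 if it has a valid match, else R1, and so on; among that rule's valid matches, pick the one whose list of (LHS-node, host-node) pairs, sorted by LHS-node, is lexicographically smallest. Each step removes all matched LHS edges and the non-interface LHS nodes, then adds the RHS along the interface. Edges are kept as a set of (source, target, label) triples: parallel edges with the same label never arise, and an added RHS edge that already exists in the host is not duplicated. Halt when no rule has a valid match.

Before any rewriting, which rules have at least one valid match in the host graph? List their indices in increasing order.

R0: no valid match — LHS pattern not found
R1: no valid match — LHS pattern not found
R2: 8 valid matches — {0↦1, 1↦2, 2↦5}, {0↦1, 1↦4, 2↦5}, {0↦1, 1↦6, 2↦5} (+5 more)
R3: no valid match — LHS pattern not found

Answer: [R2]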